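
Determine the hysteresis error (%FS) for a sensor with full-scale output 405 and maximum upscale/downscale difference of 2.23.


Hysteresis = (max difference / full scale) * 100%.
H = (2.23 / 405) * 100
H = 0.551 %FS

0.551 %FS


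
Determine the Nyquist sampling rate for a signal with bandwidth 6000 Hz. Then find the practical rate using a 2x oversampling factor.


By Nyquist theorem, fs_min = 2 * fmax.
fs_min = 2 * 6000 = 12000 Hz
Practical rate = 2 * fs_min = 2 * 12000 = 24000 Hz

fs_min = 12000 Hz, fs_practical = 24000 Hz


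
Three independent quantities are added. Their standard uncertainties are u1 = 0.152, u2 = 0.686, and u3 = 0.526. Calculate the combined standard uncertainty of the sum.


For a sum of independent quantities, uc = sqrt(u1^2 + u2^2 + u3^2).
uc = sqrt(0.152^2 + 0.686^2 + 0.526^2)
uc = sqrt(0.023104 + 0.470596 + 0.276676)
uc = 0.8777

0.8777


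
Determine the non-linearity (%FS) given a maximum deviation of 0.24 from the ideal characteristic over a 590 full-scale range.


Linearity error = (max deviation / full scale) * 100%.
Linearity = (0.24 / 590) * 100
Linearity = 0.041 %FS

0.041 %FS


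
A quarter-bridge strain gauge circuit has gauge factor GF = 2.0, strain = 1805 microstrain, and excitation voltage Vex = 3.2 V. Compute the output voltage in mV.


Quarter bridge output: Vout = (GF * epsilon * Vex) / 4.
Vout = (2.0 * 1805e-6 * 3.2) / 4
Vout = 0.011552 / 4 V
Vout = 0.002888 V = 2.888 mV

2.888 mV


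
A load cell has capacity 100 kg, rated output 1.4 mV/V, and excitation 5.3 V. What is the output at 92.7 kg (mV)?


Vout = rated_output * Vex * (load / capacity).
Vout = 1.4 * 5.3 * (92.7 / 100)
Vout = 1.4 * 5.3 * 0.927
Vout = 6.878 mV

6.878 mV


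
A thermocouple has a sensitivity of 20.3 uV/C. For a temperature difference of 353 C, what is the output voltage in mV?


The thermocouple output V = sensitivity * dT.
V = 20.3 uV/C * 353 C
V = 7165.9 uV
V = 7.166 mV

7.166 mV


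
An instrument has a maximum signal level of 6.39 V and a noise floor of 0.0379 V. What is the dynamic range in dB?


Dynamic range = 20 * log10(Vmax / Vnoise).
DR = 20 * log10(6.39 / 0.0379)
DR = 20 * log10(168.6)
DR = 44.54 dB

44.54 dB


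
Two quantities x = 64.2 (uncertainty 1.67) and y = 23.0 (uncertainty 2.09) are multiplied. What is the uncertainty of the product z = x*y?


For a product z = x*y, the relative uncertainty is:
uz/z = sqrt((ux/x)^2 + (uy/y)^2)
Relative uncertainties: ux/x = 1.67/64.2 = 0.026012
uy/y = 2.09/23.0 = 0.09087
z = 64.2 * 23.0 = 1476.6
uz = 1476.6 * sqrt(0.026012^2 + 0.09087^2) = 139.567

139.567


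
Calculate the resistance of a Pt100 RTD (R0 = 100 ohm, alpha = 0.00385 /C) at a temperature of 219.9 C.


The RTD equation: Rt = R0 * (1 + alpha * T).
Rt = 100 * (1 + 0.00385 * 219.9)
Rt = 100 * (1 + 0.846615)
Rt = 100 * 1.846615
Rt = 184.661 ohm

184.661 ohm


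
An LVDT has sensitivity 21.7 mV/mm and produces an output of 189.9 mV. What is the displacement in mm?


Displacement = Vout / sensitivity.
d = 189.9 / 21.7
d = 8.751 mm

8.751 mm


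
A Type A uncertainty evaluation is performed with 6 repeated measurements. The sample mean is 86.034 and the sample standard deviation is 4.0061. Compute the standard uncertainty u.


The standard uncertainty for Type A evaluation is u = s / sqrt(n).
u = 4.0061 / sqrt(6)
u = 4.0061 / 2.4495
u = 1.6355

1.6355


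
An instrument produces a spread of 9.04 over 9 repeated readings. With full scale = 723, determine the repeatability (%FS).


Repeatability = (spread / full scale) * 100%.
R = (9.04 / 723) * 100
R = 1.25 %FS

1.25 %FS


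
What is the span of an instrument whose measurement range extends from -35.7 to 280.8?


Span = upper range - lower range.
Span = 280.8 - (-35.7)
Span = 316.5

316.5


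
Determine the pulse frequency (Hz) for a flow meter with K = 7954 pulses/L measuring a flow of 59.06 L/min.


Frequency = K * Q / 60 (converting L/min to L/s).
f = 7954 * 59.06 / 60
f = 469763.24 / 60
f = 7829.39 Hz

7829.39 Hz


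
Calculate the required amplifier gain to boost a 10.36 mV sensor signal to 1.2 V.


Gain = Vout / Vin (converting to same units).
G = 1.2 V / 10.36 mV
G = 1200.0 mV / 10.36 mV
G = 115.83

115.83


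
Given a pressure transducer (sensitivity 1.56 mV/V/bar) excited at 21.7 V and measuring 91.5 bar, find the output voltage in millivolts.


Output = sensitivity * Vex * P.
Vout = 1.56 * 21.7 * 91.5
Vout = 33.852 * 91.5
Vout = 3097.46 mV

3097.46 mV


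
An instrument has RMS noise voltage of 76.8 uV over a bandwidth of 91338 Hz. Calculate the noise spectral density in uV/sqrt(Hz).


Noise spectral density = Vrms / sqrt(BW).
NSD = 76.8 / sqrt(91338)
NSD = 76.8 / 302.2218
NSD = 0.2541 uV/sqrt(Hz)

0.2541 uV/sqrt(Hz)


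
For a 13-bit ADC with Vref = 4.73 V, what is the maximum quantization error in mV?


The maximum quantization error is +/- LSB/2.
LSB = Vref / 2^n = 4.73 / 8192 = 0.00057739 V
Max error = LSB / 2 = 0.00057739 / 2 = 0.0002887 V
Max error = 0.2887 mV

0.2887 mV


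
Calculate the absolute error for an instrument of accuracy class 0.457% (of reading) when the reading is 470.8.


Absolute error = (accuracy% / 100) * reading.
Error = (0.457 / 100) * 470.8
Error = 0.00457 * 470.8
Error = 2.1516

2.1516


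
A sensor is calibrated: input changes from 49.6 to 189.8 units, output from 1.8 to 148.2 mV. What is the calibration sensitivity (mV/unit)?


Sensitivity = (y2 - y1) / (x2 - x1).
S = (148.2 - 1.8) / (189.8 - 49.6)
S = 146.4 / 140.2
S = 1.0442 mV/unit

1.0442 mV/unit


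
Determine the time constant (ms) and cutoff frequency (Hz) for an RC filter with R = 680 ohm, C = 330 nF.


Time constant: tau = R * C.
tau = 680 * 3.30e-07 = 0.0002244 s
tau = 0.2244 ms
Cutoff frequency: fc = 1 / (2*pi*R*C).
fc = 1 / (2*pi*0.0002244) = 709.25 Hz

tau = 0.2244 ms, fc = 709.25 Hz


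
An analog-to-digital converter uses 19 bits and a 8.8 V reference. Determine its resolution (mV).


The resolution (LSB) of an ADC is Vref / 2^n.
LSB = 8.8 / 2^19
LSB = 8.8 / 524288
LSB = 1.678e-05 V = 0.01678467 mV

0.01678467 mV


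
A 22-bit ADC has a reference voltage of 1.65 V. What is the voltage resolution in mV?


The resolution (LSB) of an ADC is Vref / 2^n.
LSB = 1.65 / 2^22
LSB = 1.65 / 4194304
LSB = 3.9e-07 V = 0.00039339 mV

0.00039339 mV


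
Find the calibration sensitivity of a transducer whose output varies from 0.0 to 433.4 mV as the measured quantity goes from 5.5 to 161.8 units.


Sensitivity = (y2 - y1) / (x2 - x1).
S = (433.4 - 0.0) / (161.8 - 5.5)
S = 433.4 / 156.3
S = 2.7729 mV/unit

2.7729 mV/unit


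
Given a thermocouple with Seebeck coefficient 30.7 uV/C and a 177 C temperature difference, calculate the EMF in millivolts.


The thermocouple output V = sensitivity * dT.
V = 30.7 uV/C * 177 C
V = 5433.9 uV
V = 5.434 mV

5.434 mV


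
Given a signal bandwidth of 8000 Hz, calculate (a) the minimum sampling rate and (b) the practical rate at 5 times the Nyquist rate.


By Nyquist theorem, fs_min = 2 * fmax.
fs_min = 2 * 8000 = 16000 Hz
Practical rate = 5 * fs_min = 5 * 16000 = 80000 Hz

fs_min = 16000 Hz, fs_practical = 80000 Hz


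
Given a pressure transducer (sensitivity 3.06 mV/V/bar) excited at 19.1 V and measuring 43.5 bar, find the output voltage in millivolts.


Output = sensitivity * Vex * P.
Vout = 3.06 * 19.1 * 43.5
Vout = 58.446 * 43.5
Vout = 2542.4 mV

2542.4 mV


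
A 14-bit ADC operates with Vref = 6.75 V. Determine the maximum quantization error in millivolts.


The maximum quantization error is +/- LSB/2.
LSB = Vref / 2^n = 6.75 / 16384 = 0.00041199 V
Max error = LSB / 2 = 0.00041199 / 2 = 0.00020599 V
Max error = 0.206 mV

0.206 mV


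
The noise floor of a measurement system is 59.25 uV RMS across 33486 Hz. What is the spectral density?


Noise spectral density = Vrms / sqrt(BW).
NSD = 59.25 / sqrt(33486)
NSD = 59.25 / 182.9918
NSD = 0.3238 uV/sqrt(Hz)

0.3238 uV/sqrt(Hz)


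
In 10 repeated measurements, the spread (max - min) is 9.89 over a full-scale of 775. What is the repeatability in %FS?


Repeatability = (spread / full scale) * 100%.
R = (9.89 / 775) * 100
R = 1.276 %FS

1.276 %FS


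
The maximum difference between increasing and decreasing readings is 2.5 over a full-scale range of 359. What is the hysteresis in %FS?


Hysteresis = (max difference / full scale) * 100%.
H = (2.5 / 359) * 100
H = 0.696 %FS

0.696 %FS


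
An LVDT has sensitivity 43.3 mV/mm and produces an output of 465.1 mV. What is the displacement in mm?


Displacement = Vout / sensitivity.
d = 465.1 / 43.3
d = 10.741 mm

10.741 mm


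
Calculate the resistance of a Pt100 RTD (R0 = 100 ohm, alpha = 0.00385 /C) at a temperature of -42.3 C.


The RTD equation: Rt = R0 * (1 + alpha * T).
Rt = 100 * (1 + 0.00385 * -42.3)
Rt = 100 * (1 + -0.162855)
Rt = 100 * 0.837145
Rt = 83.715 ohm

83.715 ohm


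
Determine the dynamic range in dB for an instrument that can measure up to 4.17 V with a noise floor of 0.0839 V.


Dynamic range = 20 * log10(Vmax / Vnoise).
DR = 20 * log10(4.17 / 0.0839)
DR = 20 * log10(49.7)
DR = 33.93 dB

33.93 dB


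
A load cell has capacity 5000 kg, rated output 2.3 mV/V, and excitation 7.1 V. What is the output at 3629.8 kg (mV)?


Vout = rated_output * Vex * (load / capacity).
Vout = 2.3 * 7.1 * (3629.8 / 5000)
Vout = 2.3 * 7.1 * 0.72596
Vout = 11.855 mV

11.855 mV


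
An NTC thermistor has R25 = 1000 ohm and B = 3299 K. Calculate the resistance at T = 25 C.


NTC thermistor equation: Rt = R25 * exp(B * (1/T - 1/T25)).
T in Kelvin: 298.15 K, T25 = 298.15 K
1/T - 1/T25 = 1/298.15 - 1/298.15 = 0.0
B * (1/T - 1/T25) = 3299 * 0.0 = 0.0
Rt = 1000 * exp(0.0) = 1000.0 ohm

1000.0 ohm


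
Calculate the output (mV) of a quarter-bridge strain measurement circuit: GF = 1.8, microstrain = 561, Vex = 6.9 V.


Quarter bridge output: Vout = (GF * epsilon * Vex) / 4.
Vout = (1.8 * 561e-6 * 6.9) / 4
Vout = 0.00696762 / 4 V
Vout = 0.0017419 V = 1.7419 mV

1.7419 mV


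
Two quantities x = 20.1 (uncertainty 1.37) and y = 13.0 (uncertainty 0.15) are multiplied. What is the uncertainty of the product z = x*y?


For a product z = x*y, the relative uncertainty is:
uz/z = sqrt((ux/x)^2 + (uy/y)^2)
Relative uncertainties: ux/x = 1.37/20.1 = 0.068159
uy/y = 0.15/13.0 = 0.011538
z = 20.1 * 13.0 = 261.3
uz = 261.3 * sqrt(0.068159^2 + 0.011538^2) = 18.063

18.063


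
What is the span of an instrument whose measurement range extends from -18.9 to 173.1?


Span = upper range - lower range.
Span = 173.1 - (-18.9)
Span = 192.0

192.0


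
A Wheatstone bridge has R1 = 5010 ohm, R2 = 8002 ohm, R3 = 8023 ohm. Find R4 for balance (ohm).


At balance: R1*R4 = R2*R3, so R4 = R2*R3/R1.
R4 = 8002 * 8023 / 5010
R4 = 64200046 / 5010
R4 = 12814.38 ohm

12814.38 ohm


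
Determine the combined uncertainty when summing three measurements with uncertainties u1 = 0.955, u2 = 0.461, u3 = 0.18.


For a sum of independent quantities, uc = sqrt(u1^2 + u2^2 + u3^2).
uc = sqrt(0.955^2 + 0.461^2 + 0.18^2)
uc = sqrt(0.912025 + 0.212521 + 0.0324)
uc = 1.0756

1.0756


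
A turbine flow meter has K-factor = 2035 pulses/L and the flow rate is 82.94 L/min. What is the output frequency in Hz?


Frequency = K * Q / 60 (converting L/min to L/s).
f = 2035 * 82.94 / 60
f = 168782.9 / 60
f = 2813.05 Hz

2813.05 Hz


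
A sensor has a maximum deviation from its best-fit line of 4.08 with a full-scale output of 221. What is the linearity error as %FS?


Linearity error = (max deviation / full scale) * 100%.
Linearity = (4.08 / 221) * 100
Linearity = 1.846 %FS

1.846 %FS


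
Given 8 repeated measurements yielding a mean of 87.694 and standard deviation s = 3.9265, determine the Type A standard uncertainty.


The standard uncertainty for Type A evaluation is u = s / sqrt(n).
u = 3.9265 / sqrt(8)
u = 3.9265 / 2.8284
u = 1.3882

1.3882


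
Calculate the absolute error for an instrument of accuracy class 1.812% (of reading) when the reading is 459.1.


Absolute error = (accuracy% / 100) * reading.
Error = (1.812 / 100) * 459.1
Error = 0.01812 * 459.1
Error = 8.3189

8.3189


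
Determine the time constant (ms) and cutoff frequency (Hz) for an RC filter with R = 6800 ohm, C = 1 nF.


Time constant: tau = R * C.
tau = 6800 * 1.00e-09 = 6.8e-06 s
tau = 0.0068 ms
Cutoff frequency: fc = 1 / (2*pi*R*C).
fc = 1 / (2*pi*6.8e-06) = 23405.14 Hz

tau = 0.0068 ms, fc = 23405.14 Hz


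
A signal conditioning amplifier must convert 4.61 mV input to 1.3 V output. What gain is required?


Gain = Vout / Vin (converting to same units).
G = 1.3 V / 4.61 mV
G = 1300.0 mV / 4.61 mV
G = 282.0

282.0


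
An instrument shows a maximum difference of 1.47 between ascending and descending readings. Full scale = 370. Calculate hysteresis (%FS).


Hysteresis = (max difference / full scale) * 100%.
H = (1.47 / 370) * 100
H = 0.397 %FS

0.397 %FS


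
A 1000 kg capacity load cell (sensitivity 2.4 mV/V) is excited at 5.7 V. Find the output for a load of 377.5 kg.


Vout = rated_output * Vex * (load / capacity).
Vout = 2.4 * 5.7 * (377.5 / 1000)
Vout = 2.4 * 5.7 * 0.3775
Vout = 5.164 mV

5.164 mV


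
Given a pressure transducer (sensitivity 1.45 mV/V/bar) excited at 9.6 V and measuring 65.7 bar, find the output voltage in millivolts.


Output = sensitivity * Vex * P.
Vout = 1.45 * 9.6 * 65.7
Vout = 13.92 * 65.7
Vout = 914.54 mV

914.54 mV


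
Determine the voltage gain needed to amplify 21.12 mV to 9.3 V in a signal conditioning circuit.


Gain = Vout / Vin (converting to same units).
G = 9.3 V / 21.12 mV
G = 9300.0 mV / 21.12 mV
G = 440.34

440.34


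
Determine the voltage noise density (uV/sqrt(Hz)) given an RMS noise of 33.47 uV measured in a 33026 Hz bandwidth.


Noise spectral density = Vrms / sqrt(BW).
NSD = 33.47 / sqrt(33026)
NSD = 33.47 / 181.7306
NSD = 0.1842 uV/sqrt(Hz)

0.1842 uV/sqrt(Hz)


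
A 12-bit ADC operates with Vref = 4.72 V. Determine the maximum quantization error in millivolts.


The maximum quantization error is +/- LSB/2.
LSB = Vref / 2^n = 4.72 / 4096 = 0.00115234 V
Max error = LSB / 2 = 0.00115234 / 2 = 0.00057617 V
Max error = 0.5762 mV

0.5762 mV


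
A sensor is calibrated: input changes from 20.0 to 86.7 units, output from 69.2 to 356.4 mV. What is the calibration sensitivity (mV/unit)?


Sensitivity = (y2 - y1) / (x2 - x1).
S = (356.4 - 69.2) / (86.7 - 20.0)
S = 287.2 / 66.7
S = 4.3058 mV/unit

4.3058 mV/unit


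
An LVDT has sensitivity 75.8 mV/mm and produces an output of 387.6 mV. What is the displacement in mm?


Displacement = Vout / sensitivity.
d = 387.6 / 75.8
d = 5.113 mm

5.113 mm


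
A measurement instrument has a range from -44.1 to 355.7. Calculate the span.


Span = upper range - lower range.
Span = 355.7 - (-44.1)
Span = 399.8

399.8


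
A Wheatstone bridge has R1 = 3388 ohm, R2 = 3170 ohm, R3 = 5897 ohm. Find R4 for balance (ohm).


At balance: R1*R4 = R2*R3, so R4 = R2*R3/R1.
R4 = 3170 * 5897 / 3388
R4 = 18693490 / 3388
R4 = 5517.56 ohm

5517.56 ohm


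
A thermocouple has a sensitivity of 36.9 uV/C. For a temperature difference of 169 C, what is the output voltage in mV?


The thermocouple output V = sensitivity * dT.
V = 36.9 uV/C * 169 C
V = 6236.1 uV
V = 6.236 mV

6.236 mV


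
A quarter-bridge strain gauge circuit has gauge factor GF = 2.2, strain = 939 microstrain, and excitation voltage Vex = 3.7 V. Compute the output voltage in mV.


Quarter bridge output: Vout = (GF * epsilon * Vex) / 4.
Vout = (2.2 * 939e-6 * 3.7) / 4
Vout = 0.00764346 / 4 V
Vout = 0.00191087 V = 1.9109 mV

1.9109 mV


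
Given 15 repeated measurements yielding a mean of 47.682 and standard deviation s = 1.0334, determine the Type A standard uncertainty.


The standard uncertainty for Type A evaluation is u = s / sqrt(n).
u = 1.0334 / sqrt(15)
u = 1.0334 / 3.873
u = 0.2668

0.2668


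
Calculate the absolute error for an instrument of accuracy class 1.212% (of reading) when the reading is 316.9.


Absolute error = (accuracy% / 100) * reading.
Error = (1.212 / 100) * 316.9
Error = 0.01212 * 316.9
Error = 3.8408

3.8408


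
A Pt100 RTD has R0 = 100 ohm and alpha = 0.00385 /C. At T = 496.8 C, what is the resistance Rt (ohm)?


The RTD equation: Rt = R0 * (1 + alpha * T).
Rt = 100 * (1 + 0.00385 * 496.8)
Rt = 100 * (1 + 1.91268)
Rt = 100 * 2.91268
Rt = 291.268 ohm

291.268 ohm


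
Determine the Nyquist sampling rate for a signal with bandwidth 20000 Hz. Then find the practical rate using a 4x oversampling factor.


By Nyquist theorem, fs_min = 2 * fmax.
fs_min = 2 * 20000 = 40000 Hz
Practical rate = 4 * fs_min = 4 * 40000 = 160000 Hz

fs_min = 40000 Hz, fs_practical = 160000 Hz


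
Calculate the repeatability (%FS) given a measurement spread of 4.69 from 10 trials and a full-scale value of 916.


Repeatability = (spread / full scale) * 100%.
R = (4.69 / 916) * 100
R = 0.512 %FS

0.512 %FS


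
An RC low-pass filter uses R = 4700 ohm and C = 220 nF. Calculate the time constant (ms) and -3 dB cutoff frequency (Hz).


Time constant: tau = R * C.
tau = 4700 * 2.20e-07 = 0.001034 s
tau = 1.034 ms
Cutoff frequency: fc = 1 / (2*pi*R*C).
fc = 1 / (2*pi*0.001034) = 153.92 Hz

tau = 1.034 ms, fc = 153.92 Hz


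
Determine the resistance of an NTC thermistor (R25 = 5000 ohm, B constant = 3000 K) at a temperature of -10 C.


NTC thermistor equation: Rt = R25 * exp(B * (1/T - 1/T25)).
T in Kelvin: 263.15 K, T25 = 298.15 K
1/T - 1/T25 = 1/263.15 - 1/298.15 = 0.0004461
B * (1/T - 1/T25) = 3000 * 0.0004461 = 1.3383
Rt = 5000 * exp(1.3383) = 19062.6 ohm

19062.6 ohm


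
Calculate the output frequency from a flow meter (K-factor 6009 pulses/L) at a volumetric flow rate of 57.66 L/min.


Frequency = K * Q / 60 (converting L/min to L/s).
f = 6009 * 57.66 / 60
f = 346478.94 / 60
f = 5774.65 Hz

5774.65 Hz


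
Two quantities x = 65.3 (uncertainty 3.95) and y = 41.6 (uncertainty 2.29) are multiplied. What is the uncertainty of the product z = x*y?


For a product z = x*y, the relative uncertainty is:
uz/z = sqrt((ux/x)^2 + (uy/y)^2)
Relative uncertainties: ux/x = 3.95/65.3 = 0.06049
uy/y = 2.29/41.6 = 0.055048
z = 65.3 * 41.6 = 2716.5
uz = 2716.5 * sqrt(0.06049^2 + 0.055048^2) = 222.176

222.176


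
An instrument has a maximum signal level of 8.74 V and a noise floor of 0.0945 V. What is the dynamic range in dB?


Dynamic range = 20 * log10(Vmax / Vnoise).
DR = 20 * log10(8.74 / 0.0945)
DR = 20 * log10(92.49)
DR = 39.32 dB

39.32 dB


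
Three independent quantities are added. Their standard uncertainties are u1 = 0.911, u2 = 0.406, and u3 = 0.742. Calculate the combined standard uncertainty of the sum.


For a sum of independent quantities, uc = sqrt(u1^2 + u2^2 + u3^2).
uc = sqrt(0.911^2 + 0.406^2 + 0.742^2)
uc = sqrt(0.829921 + 0.164836 + 0.550564)
uc = 1.2431

1.2431


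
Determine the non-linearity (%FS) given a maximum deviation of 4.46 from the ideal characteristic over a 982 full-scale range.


Linearity error = (max deviation / full scale) * 100%.
Linearity = (4.46 / 982) * 100
Linearity = 0.454 %FS

0.454 %FS


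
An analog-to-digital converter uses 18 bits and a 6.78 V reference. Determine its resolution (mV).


The resolution (LSB) of an ADC is Vref / 2^n.
LSB = 6.78 / 2^18
LSB = 6.78 / 262144
LSB = 2.586e-05 V = 0.02586365 mV

0.02586365 mV


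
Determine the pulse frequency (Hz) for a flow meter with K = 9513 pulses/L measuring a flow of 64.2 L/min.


Frequency = K * Q / 60 (converting L/min to L/s).
f = 9513 * 64.2 / 60
f = 610734.6 / 60
f = 10178.91 Hz

10178.91 Hz


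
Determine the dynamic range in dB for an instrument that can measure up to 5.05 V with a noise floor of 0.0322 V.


Dynamic range = 20 * log10(Vmax / Vnoise).
DR = 20 * log10(5.05 / 0.0322)
DR = 20 * log10(156.83)
DR = 43.91 dB

43.91 dB


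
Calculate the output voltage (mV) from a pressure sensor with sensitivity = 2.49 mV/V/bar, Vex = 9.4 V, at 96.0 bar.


Output = sensitivity * Vex * P.
Vout = 2.49 * 9.4 * 96.0
Vout = 23.406 * 96.0
Vout = 2246.98 mV

2246.98 mV


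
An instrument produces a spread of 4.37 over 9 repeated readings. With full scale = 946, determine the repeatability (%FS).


Repeatability = (spread / full scale) * 100%.
R = (4.37 / 946) * 100
R = 0.462 %FS

0.462 %FS


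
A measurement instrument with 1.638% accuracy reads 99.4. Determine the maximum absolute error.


Absolute error = (accuracy% / 100) * reading.
Error = (1.638 / 100) * 99.4
Error = 0.01638 * 99.4
Error = 1.6282

1.6282


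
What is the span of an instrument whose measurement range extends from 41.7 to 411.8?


Span = upper range - lower range.
Span = 411.8 - (41.7)
Span = 370.1

370.1


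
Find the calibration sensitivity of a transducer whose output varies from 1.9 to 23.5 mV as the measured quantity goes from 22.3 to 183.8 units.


Sensitivity = (y2 - y1) / (x2 - x1).
S = (23.5 - 1.9) / (183.8 - 22.3)
S = 21.6 / 161.5
S = 0.1337 mV/unit

0.1337 mV/unit


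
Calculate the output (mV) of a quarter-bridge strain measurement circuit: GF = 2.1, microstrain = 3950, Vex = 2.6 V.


Quarter bridge output: Vout = (GF * epsilon * Vex) / 4.
Vout = (2.1 * 3950e-6 * 2.6) / 4
Vout = 0.021567 / 4 V
Vout = 0.00539175 V = 5.3918 mV

5.3918 mV


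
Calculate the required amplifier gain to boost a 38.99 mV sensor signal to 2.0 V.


Gain = Vout / Vin (converting to same units).
G = 2.0 V / 38.99 mV
G = 2000.0 mV / 38.99 mV
G = 51.3

51.3


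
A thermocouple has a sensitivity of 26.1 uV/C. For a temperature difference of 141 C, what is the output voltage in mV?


The thermocouple output V = sensitivity * dT.
V = 26.1 uV/C * 141 C
V = 3680.1 uV
V = 3.68 mV

3.68 mV


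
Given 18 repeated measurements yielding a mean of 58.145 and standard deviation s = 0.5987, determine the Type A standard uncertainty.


The standard uncertainty for Type A evaluation is u = s / sqrt(n).
u = 0.5987 / sqrt(18)
u = 0.5987 / 4.2426
u = 0.1411

0.1411


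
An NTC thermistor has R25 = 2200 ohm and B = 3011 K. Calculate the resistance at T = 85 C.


NTC thermistor equation: Rt = R25 * exp(B * (1/T - 1/T25)).
T in Kelvin: 358.15 K, T25 = 298.15 K
1/T - 1/T25 = 1/358.15 - 1/298.15 = -0.00056189
B * (1/T - 1/T25) = 3011 * -0.00056189 = -1.6919
Rt = 2200 * exp(-1.6919) = 405.2 ohm

405.2 ohm


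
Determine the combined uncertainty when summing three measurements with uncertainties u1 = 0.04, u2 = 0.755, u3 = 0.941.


For a sum of independent quantities, uc = sqrt(u1^2 + u2^2 + u3^2).
uc = sqrt(0.04^2 + 0.755^2 + 0.941^2)
uc = sqrt(0.0016 + 0.570025 + 0.885481)
uc = 1.2071

1.2071


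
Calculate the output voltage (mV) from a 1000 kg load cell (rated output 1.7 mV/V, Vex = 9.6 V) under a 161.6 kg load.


Vout = rated_output * Vex * (load / capacity).
Vout = 1.7 * 9.6 * (161.6 / 1000)
Vout = 1.7 * 9.6 * 0.1616
Vout = 2.637 mV

2.637 mV


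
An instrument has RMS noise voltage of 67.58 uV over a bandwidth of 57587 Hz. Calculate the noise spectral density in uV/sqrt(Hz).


Noise spectral density = Vrms / sqrt(BW).
NSD = 67.58 / sqrt(57587)
NSD = 67.58 / 239.9729
NSD = 0.2816 uV/sqrt(Hz)

0.2816 uV/sqrt(Hz)


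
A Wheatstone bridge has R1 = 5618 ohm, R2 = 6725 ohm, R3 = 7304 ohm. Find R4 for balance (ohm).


At balance: R1*R4 = R2*R3, so R4 = R2*R3/R1.
R4 = 6725 * 7304 / 5618
R4 = 49119400 / 5618
R4 = 8743.22 ohm

8743.22 ohm


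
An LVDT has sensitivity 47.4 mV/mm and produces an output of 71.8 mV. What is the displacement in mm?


Displacement = Vout / sensitivity.
d = 71.8 / 47.4
d = 1.515 mm

1.515 mm


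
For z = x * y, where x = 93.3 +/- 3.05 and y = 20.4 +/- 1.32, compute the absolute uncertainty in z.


For a product z = x*y, the relative uncertainty is:
uz/z = sqrt((ux/x)^2 + (uy/y)^2)
Relative uncertainties: ux/x = 3.05/93.3 = 0.03269
uy/y = 1.32/20.4 = 0.064706
z = 93.3 * 20.4 = 1903.3
uz = 1903.3 * sqrt(0.03269^2 + 0.064706^2) = 137.981

137.981


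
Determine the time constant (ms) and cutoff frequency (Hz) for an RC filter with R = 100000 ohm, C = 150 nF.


Time constant: tau = R * C.
tau = 100000 * 1.50e-07 = 0.015 s
tau = 15.0 ms
Cutoff frequency: fc = 1 / (2*pi*R*C).
fc = 1 / (2*pi*0.015) = 10.61 Hz

tau = 15.0 ms, fc = 10.61 Hz


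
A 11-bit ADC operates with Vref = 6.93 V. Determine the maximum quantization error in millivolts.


The maximum quantization error is +/- LSB/2.
LSB = Vref / 2^n = 6.93 / 2048 = 0.00338379 V
Max error = LSB / 2 = 0.00338379 / 2 = 0.00169189 V
Max error = 1.6919 mV

1.6919 mV


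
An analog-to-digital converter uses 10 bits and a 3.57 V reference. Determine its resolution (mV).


The resolution (LSB) of an ADC is Vref / 2^n.
LSB = 3.57 / 2^10
LSB = 3.57 / 1024
LSB = 0.00348633 V = 3.48632812 mV

3.48632812 mV


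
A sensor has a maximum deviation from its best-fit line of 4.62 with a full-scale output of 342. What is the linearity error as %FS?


Linearity error = (max deviation / full scale) * 100%.
Linearity = (4.62 / 342) * 100
Linearity = 1.351 %FS

1.351 %FS


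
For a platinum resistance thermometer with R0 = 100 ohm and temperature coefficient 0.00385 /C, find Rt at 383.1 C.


The RTD equation: Rt = R0 * (1 + alpha * T).
Rt = 100 * (1 + 0.00385 * 383.1)
Rt = 100 * (1 + 1.474935)
Rt = 100 * 2.474935
Rt = 247.494 ohm

247.494 ohm


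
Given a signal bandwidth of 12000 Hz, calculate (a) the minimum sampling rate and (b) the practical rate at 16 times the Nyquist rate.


By Nyquist theorem, fs_min = 2 * fmax.
fs_min = 2 * 12000 = 24000 Hz
Practical rate = 16 * fs_min = 16 * 24000 = 384000 Hz

fs_min = 24000 Hz, fs_practical = 384000 Hz


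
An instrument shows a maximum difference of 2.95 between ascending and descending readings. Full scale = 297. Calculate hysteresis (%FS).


Hysteresis = (max difference / full scale) * 100%.
H = (2.95 / 297) * 100
H = 0.993 %FS

0.993 %FS


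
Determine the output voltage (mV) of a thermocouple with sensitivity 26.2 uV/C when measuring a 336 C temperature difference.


The thermocouple output V = sensitivity * dT.
V = 26.2 uV/C * 336 C
V = 8803.2 uV
V = 8.803 mV

8.803 mV


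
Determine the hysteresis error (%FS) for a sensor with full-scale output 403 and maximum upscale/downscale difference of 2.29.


Hysteresis = (max difference / full scale) * 100%.
H = (2.29 / 403) * 100
H = 0.568 %FS

0.568 %FS


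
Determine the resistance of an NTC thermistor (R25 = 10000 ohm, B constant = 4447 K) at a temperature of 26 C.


NTC thermistor equation: Rt = R25 * exp(B * (1/T - 1/T25)).
T in Kelvin: 299.15 K, T25 = 298.15 K
1/T - 1/T25 = 1/299.15 - 1/298.15 = -1.121e-05
B * (1/T - 1/T25) = 4447 * -1.121e-05 = -0.0499
Rt = 10000 * exp(-0.0499) = 9513.6 ohm

9513.6 ohm


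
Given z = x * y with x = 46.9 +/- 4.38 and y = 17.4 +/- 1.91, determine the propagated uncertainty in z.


For a product z = x*y, the relative uncertainty is:
uz/z = sqrt((ux/x)^2 + (uy/y)^2)
Relative uncertainties: ux/x = 4.38/46.9 = 0.09339
uy/y = 1.91/17.4 = 0.10977
z = 46.9 * 17.4 = 816.1
uz = 816.1 * sqrt(0.09339^2 + 0.10977^2) = 117.612

117.612


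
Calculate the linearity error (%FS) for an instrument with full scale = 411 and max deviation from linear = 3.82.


Linearity error = (max deviation / full scale) * 100%.
Linearity = (3.82 / 411) * 100
Linearity = 0.929 %FS

0.929 %FS


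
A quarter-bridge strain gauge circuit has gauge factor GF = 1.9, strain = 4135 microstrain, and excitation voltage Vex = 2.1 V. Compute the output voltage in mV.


Quarter bridge output: Vout = (GF * epsilon * Vex) / 4.
Vout = (1.9 * 4135e-6 * 2.1) / 4
Vout = 0.01649865 / 4 V
Vout = 0.00412466 V = 4.1247 mV

4.1247 mV


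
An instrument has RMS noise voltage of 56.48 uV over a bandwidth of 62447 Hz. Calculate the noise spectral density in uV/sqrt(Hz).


Noise spectral density = Vrms / sqrt(BW).
NSD = 56.48 / sqrt(62447)
NSD = 56.48 / 249.894
NSD = 0.226 uV/sqrt(Hz)

0.226 uV/sqrt(Hz)


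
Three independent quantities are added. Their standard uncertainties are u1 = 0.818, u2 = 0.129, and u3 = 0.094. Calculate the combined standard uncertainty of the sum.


For a sum of independent quantities, uc = sqrt(u1^2 + u2^2 + u3^2).
uc = sqrt(0.818^2 + 0.129^2 + 0.094^2)
uc = sqrt(0.669124 + 0.016641 + 0.008836)
uc = 0.8334

0.8334


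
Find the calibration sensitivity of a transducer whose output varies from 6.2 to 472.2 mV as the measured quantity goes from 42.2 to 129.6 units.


Sensitivity = (y2 - y1) / (x2 - x1).
S = (472.2 - 6.2) / (129.6 - 42.2)
S = 466.0 / 87.4
S = 5.3318 mV/unit

5.3318 mV/unit


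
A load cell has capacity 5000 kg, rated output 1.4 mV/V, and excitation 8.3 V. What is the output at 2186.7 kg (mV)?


Vout = rated_output * Vex * (load / capacity).
Vout = 1.4 * 8.3 * (2186.7 / 5000)
Vout = 1.4 * 8.3 * 0.43734
Vout = 5.082 mV

5.082 mV


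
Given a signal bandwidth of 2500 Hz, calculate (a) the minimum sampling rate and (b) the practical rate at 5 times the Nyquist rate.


By Nyquist theorem, fs_min = 2 * fmax.
fs_min = 2 * 2500 = 5000 Hz
Practical rate = 5 * fs_min = 5 * 5000 = 25000 Hz

fs_min = 5000 Hz, fs_practical = 25000 Hz


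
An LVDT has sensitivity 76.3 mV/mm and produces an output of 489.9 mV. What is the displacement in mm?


Displacement = Vout / sensitivity.
d = 489.9 / 76.3
d = 6.421 mm

6.421 mm


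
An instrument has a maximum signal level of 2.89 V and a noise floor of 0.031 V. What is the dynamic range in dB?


Dynamic range = 20 * log10(Vmax / Vnoise).
DR = 20 * log10(2.89 / 0.031)
DR = 20 * log10(93.23)
DR = 39.39 dB

39.39 dB


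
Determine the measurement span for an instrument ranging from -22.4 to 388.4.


Span = upper range - lower range.
Span = 388.4 - (-22.4)
Span = 410.8

410.8


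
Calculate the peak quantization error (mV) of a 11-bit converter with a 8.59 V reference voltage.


The maximum quantization error is +/- LSB/2.
LSB = Vref / 2^n = 8.59 / 2048 = 0.00419434 V
Max error = LSB / 2 = 0.00419434 / 2 = 0.00209717 V
Max error = 2.0972 mV

2.0972 mV


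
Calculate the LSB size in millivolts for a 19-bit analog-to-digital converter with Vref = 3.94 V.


The resolution (LSB) of an ADC is Vref / 2^n.
LSB = 3.94 / 2^19
LSB = 3.94 / 524288
LSB = 7.51e-06 V = 0.00751495 mV

0.00751495 mV


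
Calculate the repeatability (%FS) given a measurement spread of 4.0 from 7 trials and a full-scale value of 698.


Repeatability = (spread / full scale) * 100%.
R = (4.0 / 698) * 100
R = 0.573 %FS

0.573 %FS


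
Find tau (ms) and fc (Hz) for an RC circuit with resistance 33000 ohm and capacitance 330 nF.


Time constant: tau = R * C.
tau = 33000 * 3.30e-07 = 0.01089 s
tau = 10.89 ms
Cutoff frequency: fc = 1 / (2*pi*R*C).
fc = 1 / (2*pi*0.01089) = 14.61 Hz

tau = 10.89 ms, fc = 14.61 Hz


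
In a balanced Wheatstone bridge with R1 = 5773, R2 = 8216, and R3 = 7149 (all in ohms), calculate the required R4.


At balance: R1*R4 = R2*R3, so R4 = R2*R3/R1.
R4 = 8216 * 7149 / 5773
R4 = 58736184 / 5773
R4 = 10174.29 ohm

10174.29 ohm


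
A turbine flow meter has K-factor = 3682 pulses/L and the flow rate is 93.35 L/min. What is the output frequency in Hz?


Frequency = K * Q / 60 (converting L/min to L/s).
f = 3682 * 93.35 / 60
f = 343714.7 / 60
f = 5728.58 Hz

5728.58 Hz


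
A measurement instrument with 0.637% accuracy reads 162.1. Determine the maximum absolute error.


Absolute error = (accuracy% / 100) * reading.
Error = (0.637 / 100) * 162.1
Error = 0.00637 * 162.1
Error = 1.0326

1.0326


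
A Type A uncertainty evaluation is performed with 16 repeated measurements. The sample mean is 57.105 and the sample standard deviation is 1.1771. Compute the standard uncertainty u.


The standard uncertainty for Type A evaluation is u = s / sqrt(n).
u = 1.1771 / sqrt(16)
u = 1.1771 / 4.0
u = 0.2943

0.2943


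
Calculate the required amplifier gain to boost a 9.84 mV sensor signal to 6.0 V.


Gain = Vout / Vin (converting to same units).
G = 6.0 V / 9.84 mV
G = 6000.0 mV / 9.84 mV
G = 609.76

609.76


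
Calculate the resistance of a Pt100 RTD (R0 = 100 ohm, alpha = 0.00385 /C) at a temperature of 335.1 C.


The RTD equation: Rt = R0 * (1 + alpha * T).
Rt = 100 * (1 + 0.00385 * 335.1)
Rt = 100 * (1 + 1.290135)
Rt = 100 * 2.290135
Rt = 229.014 ohm

229.014 ohm


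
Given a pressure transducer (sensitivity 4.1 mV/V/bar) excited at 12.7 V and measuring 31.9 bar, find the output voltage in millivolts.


Output = sensitivity * Vex * P.
Vout = 4.1 * 12.7 * 31.9
Vout = 52.07 * 31.9
Vout = 1661.03 mV

1661.03 mV


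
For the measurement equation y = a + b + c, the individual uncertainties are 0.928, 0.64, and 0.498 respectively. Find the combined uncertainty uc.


For a sum of independent quantities, uc = sqrt(u1^2 + u2^2 + u3^2).
uc = sqrt(0.928^2 + 0.64^2 + 0.498^2)
uc = sqrt(0.861184 + 0.4096 + 0.248004)
uc = 1.2324

1.2324


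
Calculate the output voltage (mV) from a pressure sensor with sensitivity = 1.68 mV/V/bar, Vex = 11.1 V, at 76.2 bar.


Output = sensitivity * Vex * P.
Vout = 1.68 * 11.1 * 76.2
Vout = 18.648 * 76.2
Vout = 1420.98 mV

1420.98 mV


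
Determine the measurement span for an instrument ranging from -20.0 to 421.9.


Span = upper range - lower range.
Span = 421.9 - (-20.0)
Span = 441.9

441.9


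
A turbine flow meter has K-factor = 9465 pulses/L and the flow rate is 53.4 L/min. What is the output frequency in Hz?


Frequency = K * Q / 60 (converting L/min to L/s).
f = 9465 * 53.4 / 60
f = 505431.0 / 60
f = 8423.85 Hz

8423.85 Hz


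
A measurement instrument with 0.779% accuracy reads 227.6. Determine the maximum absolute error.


Absolute error = (accuracy% / 100) * reading.
Error = (0.779 / 100) * 227.6
Error = 0.00779 * 227.6
Error = 1.773

1.773


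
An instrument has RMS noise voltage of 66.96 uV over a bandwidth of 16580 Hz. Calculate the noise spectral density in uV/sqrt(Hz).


Noise spectral density = Vrms / sqrt(BW).
NSD = 66.96 / sqrt(16580)
NSD = 66.96 / 128.7633
NSD = 0.52 uV/sqrt(Hz)

0.52 uV/sqrt(Hz)


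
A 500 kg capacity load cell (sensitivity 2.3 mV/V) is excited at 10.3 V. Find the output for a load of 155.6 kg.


Vout = rated_output * Vex * (load / capacity).
Vout = 2.3 * 10.3 * (155.6 / 500)
Vout = 2.3 * 10.3 * 0.3112
Vout = 7.372 mV

7.372 mV


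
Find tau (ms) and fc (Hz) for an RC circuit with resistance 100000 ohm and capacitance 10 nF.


Time constant: tau = R * C.
tau = 100000 * 1.00e-08 = 0.001 s
tau = 1.0 ms
Cutoff frequency: fc = 1 / (2*pi*R*C).
fc = 1 / (2*pi*0.001) = 159.15 Hz

tau = 1.0 ms, fc = 159.15 Hz


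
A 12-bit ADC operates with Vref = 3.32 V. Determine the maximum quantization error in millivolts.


The maximum quantization error is +/- LSB/2.
LSB = Vref / 2^n = 3.32 / 4096 = 0.00081055 V
Max error = LSB / 2 = 0.00081055 / 2 = 0.00040527 V
Max error = 0.4053 mV

0.4053 mV


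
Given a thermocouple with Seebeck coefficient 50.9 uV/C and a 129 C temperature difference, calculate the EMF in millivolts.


The thermocouple output V = sensitivity * dT.
V = 50.9 uV/C * 129 C
V = 6566.1 uV
V = 6.566 mV

6.566 mV


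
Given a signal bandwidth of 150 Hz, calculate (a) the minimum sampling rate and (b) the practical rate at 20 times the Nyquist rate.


By Nyquist theorem, fs_min = 2 * fmax.
fs_min = 2 * 150 = 300 Hz
Practical rate = 20 * fs_min = 20 * 300 = 6000 Hz

fs_min = 300 Hz, fs_practical = 6000 Hz


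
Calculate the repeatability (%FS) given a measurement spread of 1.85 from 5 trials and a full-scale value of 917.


Repeatability = (spread / full scale) * 100%.
R = (1.85 / 917) * 100
R = 0.202 %FS

0.202 %FS


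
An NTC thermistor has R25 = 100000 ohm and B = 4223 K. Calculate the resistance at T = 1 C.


NTC thermistor equation: Rt = R25 * exp(B * (1/T - 1/T25)).
T in Kelvin: 274.15 K, T25 = 298.15 K
1/T - 1/T25 = 1/274.15 - 1/298.15 = 0.00029362
B * (1/T - 1/T25) = 4223 * 0.00029362 = 1.24
Rt = 100000 * exp(1.24) = 345549.1 ohm

345549.1 ohm


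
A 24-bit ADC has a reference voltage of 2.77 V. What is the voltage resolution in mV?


The resolution (LSB) of an ADC is Vref / 2^n.
LSB = 2.77 / 2^24
LSB = 2.77 / 16777216
LSB = 1.7e-07 V = 0.0001651 mV

0.0001651 mV


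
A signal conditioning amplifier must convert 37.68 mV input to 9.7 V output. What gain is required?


Gain = Vout / Vin (converting to same units).
G = 9.7 V / 37.68 mV
G = 9700.0 mV / 37.68 mV
G = 257.43

257.43


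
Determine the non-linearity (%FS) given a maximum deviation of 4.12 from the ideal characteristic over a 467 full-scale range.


Linearity error = (max deviation / full scale) * 100%.
Linearity = (4.12 / 467) * 100
Linearity = 0.882 %FS

0.882 %FS


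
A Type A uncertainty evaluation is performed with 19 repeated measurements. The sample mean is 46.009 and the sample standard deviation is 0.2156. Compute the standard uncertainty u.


The standard uncertainty for Type A evaluation is u = s / sqrt(n).
u = 0.2156 / sqrt(19)
u = 0.2156 / 4.3589
u = 0.0495

0.0495


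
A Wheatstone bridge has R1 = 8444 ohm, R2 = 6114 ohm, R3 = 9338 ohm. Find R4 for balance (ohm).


At balance: R1*R4 = R2*R3, so R4 = R2*R3/R1.
R4 = 6114 * 9338 / 8444
R4 = 57092532 / 8444
R4 = 6761.31 ohm

6761.31 ohm


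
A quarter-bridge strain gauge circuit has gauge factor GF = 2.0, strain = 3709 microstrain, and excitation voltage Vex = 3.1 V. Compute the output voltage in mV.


Quarter bridge output: Vout = (GF * epsilon * Vex) / 4.
Vout = (2.0 * 3709e-6 * 3.1) / 4
Vout = 0.0229958 / 4 V
Vout = 0.00574895 V = 5.7489 mV

5.7489 mV


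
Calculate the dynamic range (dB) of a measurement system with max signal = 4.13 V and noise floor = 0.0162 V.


Dynamic range = 20 * log10(Vmax / Vnoise).
DR = 20 * log10(4.13 / 0.0162)
DR = 20 * log10(254.94)
DR = 48.13 dB

48.13 dB


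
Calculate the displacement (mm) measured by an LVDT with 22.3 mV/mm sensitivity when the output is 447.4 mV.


Displacement = Vout / sensitivity.
d = 447.4 / 22.3
d = 20.063 mm

20.063 mm


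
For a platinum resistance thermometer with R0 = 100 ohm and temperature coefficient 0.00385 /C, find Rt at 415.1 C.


The RTD equation: Rt = R0 * (1 + alpha * T).
Rt = 100 * (1 + 0.00385 * 415.1)
Rt = 100 * (1 + 1.598135)
Rt = 100 * 2.598135
Rt = 259.814 ohm

259.814 ohm


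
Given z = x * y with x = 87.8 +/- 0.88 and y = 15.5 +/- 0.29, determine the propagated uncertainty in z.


For a product z = x*y, the relative uncertainty is:
uz/z = sqrt((ux/x)^2 + (uy/y)^2)
Relative uncertainties: ux/x = 0.88/87.8 = 0.010023
uy/y = 0.29/15.5 = 0.01871
z = 87.8 * 15.5 = 1360.9
uz = 1360.9 * sqrt(0.010023^2 + 0.01871^2) = 28.885

28.885


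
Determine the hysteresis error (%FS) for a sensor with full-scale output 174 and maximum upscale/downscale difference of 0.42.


Hysteresis = (max difference / full scale) * 100%.
H = (0.42 / 174) * 100
H = 0.241 %FS

0.241 %FS


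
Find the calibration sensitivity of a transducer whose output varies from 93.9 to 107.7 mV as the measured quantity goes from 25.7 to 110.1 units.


Sensitivity = (y2 - y1) / (x2 - x1).
S = (107.7 - 93.9) / (110.1 - 25.7)
S = 13.8 / 84.4
S = 0.1635 mV/unit

0.1635 mV/unit


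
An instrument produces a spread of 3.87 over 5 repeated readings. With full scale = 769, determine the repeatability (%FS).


Repeatability = (spread / full scale) * 100%.
R = (3.87 / 769) * 100
R = 0.503 %FS

0.503 %FS


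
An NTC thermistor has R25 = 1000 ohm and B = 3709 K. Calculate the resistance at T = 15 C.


NTC thermistor equation: Rt = R25 * exp(B * (1/T - 1/T25)).
T in Kelvin: 288.15 K, T25 = 298.15 K
1/T - 1/T25 = 1/288.15 - 1/298.15 = 0.0001164
B * (1/T - 1/T25) = 3709 * 0.0001164 = 0.4317
Rt = 1000 * exp(0.4317) = 1539.9 ohm

1539.9 ohm
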